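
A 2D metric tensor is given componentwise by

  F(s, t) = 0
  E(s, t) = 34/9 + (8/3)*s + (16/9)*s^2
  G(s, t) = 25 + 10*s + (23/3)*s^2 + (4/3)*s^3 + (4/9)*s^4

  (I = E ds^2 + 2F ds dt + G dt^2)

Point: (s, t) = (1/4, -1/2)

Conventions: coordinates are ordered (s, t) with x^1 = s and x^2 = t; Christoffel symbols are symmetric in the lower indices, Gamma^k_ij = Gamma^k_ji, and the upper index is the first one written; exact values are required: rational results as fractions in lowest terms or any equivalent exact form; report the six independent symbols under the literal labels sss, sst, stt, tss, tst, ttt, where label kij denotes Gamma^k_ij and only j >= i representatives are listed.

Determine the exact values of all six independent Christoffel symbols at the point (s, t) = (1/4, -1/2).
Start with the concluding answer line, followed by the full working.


Answer: Gamma_sss = 16/41, Gamma_sst = 0, Gamma_stt = -127/82, Gamma_tss = 0, Gamma_tst = 32/127, Gamma_ttt = 0

E = 41/9, F = 0, G = 16129/576 at the point
E_s = 32/9, E_t = 0, F_s = 0, F_t = 0, G_s = 127/9, G_t = 0
EG - F^2 = 661289/5184;  g^inv = (5184/661289) * [[16129/576, 0], [0, 41/9]]
first-kind symbols [ij,l] = (1/2)(d_i g_jl + d_j g_il - d_l g_ij): [ss,s] = E_s/2 = 16/9, [ss,t] = F_s - E_t/2 = 0, [st,s] = E_t/2 = 0, [st,t] = G_s/2 = 127/18, [tt,s] = F_t - G_s/2 = -127/18, [tt,t] = G_t/2 = 0
Gamma^s_ij = (G*[ij,s] - F*[ij,t])/(EG - F^2), Gamma^t_ij = (E*[ij,t] - F*[ij,s])/(EG - F^2)


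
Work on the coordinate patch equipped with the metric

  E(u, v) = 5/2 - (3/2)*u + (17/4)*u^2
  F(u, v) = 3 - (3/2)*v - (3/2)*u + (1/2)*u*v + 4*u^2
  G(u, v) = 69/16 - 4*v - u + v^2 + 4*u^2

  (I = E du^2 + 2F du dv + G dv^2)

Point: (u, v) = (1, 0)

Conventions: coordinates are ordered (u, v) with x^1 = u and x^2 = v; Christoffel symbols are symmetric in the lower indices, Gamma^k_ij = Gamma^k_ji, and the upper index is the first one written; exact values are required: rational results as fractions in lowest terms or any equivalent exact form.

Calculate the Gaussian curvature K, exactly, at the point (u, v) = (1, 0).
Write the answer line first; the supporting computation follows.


Answer: K = 81376/271441

E = 21/4, F = 11/2, G = 117/16, EG - F^2 = 521/64 at the point
E_u = 7, E_v = 0, F_u = 13/2, F_v = -1, G_u = 7, G_v = -4
E_vv = 0, F_uv = 1/2, G_uu = 8
Compute both Brioschi determinants and normalise by (EG - F^2)^2.
M1 = [[-E_vv/2 + F_uv - G_uu/2, E_u/2, F_u - E_v/2], [F_v - G_u/2, E, F], [G_v/2, F, G]] = [[-7/2, 7/2, 13/2], [-9/2, 21/4, 11/2], [-2, 11/2, 117/16]]; det M1 = -5689/128
M2 = [[0, E_v/2, G_u/2], [E_v/2, E, F], [G_u/2, F, G]] = [[0, 0, 7/2], [0, 21/4, 11/2], [7/2, 11/2, 117/16]]; det M2 = -1029/16
det M1 - det M2 = 2543/128; K = 2543/128 / (521/64)^2 = 81376/271441


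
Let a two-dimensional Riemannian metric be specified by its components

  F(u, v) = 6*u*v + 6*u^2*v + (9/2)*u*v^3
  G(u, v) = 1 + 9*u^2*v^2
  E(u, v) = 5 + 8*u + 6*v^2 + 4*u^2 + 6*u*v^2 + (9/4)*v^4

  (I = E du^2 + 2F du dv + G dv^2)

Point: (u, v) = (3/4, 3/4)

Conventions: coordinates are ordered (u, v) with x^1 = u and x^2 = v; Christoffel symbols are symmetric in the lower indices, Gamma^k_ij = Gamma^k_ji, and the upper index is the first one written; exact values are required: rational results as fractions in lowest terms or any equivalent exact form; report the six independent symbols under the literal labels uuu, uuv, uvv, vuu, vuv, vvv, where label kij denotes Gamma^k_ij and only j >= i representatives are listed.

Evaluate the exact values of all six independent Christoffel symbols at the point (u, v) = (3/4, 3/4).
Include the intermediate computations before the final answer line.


E = 20345/1024, F = 3753/512, G = 985/256 at the point
E_u = 139/8, E_v = 1251/64, F_u = 1683/128, F_v = 1737/128, G_u = 243/32, G_v = 243/32
EG - F^2 = 23261/1024;  g^inv = (1024/23261) * [[985/256, -3753/512], [-3753/512, 20345/1024]]
first-kind symbols [ij,l] = (1/2)(d_i g_jl + d_j g_il - d_l g_ij): [uu,u] = E_u/2 = 139/16, [uu,v] = F_u - E_v/2 = 27/8, [uv,u] = E_v/2 = 1251/128, [uv,v] = G_u/2 = 243/64, [vv,u] = F_v - G_u/2 = 1251/128, [vv,v] = G_v/2 = 243/64
Gamma^u_ij = (G*[ij,u] - F*[ij,v])/(EG - F^2), Gamma^v_ij = (E*[ij,v] - F*[ij,u])/(EG - F^2)

Answer: Gamma_uuu = 8896/23261, Gamma_uuv = 10008/23261, Gamma_uvv = 10008/23261, Gamma_vuu = 3456/23261, Gamma_vuv = 3888/23261, Gamma_vvv = 3888/23261


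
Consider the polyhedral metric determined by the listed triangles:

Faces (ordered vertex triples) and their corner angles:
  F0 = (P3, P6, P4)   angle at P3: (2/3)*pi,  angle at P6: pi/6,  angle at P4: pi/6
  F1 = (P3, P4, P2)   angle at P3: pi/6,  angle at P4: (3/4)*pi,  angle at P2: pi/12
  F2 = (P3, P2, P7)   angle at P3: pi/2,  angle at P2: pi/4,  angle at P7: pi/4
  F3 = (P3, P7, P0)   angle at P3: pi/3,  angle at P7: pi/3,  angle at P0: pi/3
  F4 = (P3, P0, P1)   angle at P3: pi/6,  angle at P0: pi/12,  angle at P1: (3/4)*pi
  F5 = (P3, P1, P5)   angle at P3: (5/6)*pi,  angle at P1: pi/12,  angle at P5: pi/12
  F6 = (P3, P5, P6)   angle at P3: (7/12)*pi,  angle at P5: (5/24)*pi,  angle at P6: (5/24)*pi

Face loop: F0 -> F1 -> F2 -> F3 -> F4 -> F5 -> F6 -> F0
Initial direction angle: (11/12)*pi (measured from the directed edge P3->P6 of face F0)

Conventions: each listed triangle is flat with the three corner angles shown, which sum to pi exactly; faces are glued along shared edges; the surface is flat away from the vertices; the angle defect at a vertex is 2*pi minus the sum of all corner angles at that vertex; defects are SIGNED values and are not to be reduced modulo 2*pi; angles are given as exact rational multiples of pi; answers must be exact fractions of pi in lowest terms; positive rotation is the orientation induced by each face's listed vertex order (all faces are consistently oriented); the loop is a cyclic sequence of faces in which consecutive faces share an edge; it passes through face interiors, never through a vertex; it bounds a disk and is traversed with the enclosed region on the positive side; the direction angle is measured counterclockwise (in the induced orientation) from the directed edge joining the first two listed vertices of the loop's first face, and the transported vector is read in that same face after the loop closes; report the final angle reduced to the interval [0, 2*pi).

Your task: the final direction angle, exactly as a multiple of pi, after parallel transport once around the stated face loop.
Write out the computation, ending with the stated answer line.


enclosed vertex P3: corner angles sum to (13/4)*pi, defect = 2*pi - (13/4)*pi = (-5/4)*pi
the rotation equals the total enclosed defect, so the final angle is initial + defects (mod 2*pi)
final angle = (11/12)*pi - (5/4)*pi = (5/3)*pi (mod 2*pi)

Answer: final direction angle = (5/3)*pi


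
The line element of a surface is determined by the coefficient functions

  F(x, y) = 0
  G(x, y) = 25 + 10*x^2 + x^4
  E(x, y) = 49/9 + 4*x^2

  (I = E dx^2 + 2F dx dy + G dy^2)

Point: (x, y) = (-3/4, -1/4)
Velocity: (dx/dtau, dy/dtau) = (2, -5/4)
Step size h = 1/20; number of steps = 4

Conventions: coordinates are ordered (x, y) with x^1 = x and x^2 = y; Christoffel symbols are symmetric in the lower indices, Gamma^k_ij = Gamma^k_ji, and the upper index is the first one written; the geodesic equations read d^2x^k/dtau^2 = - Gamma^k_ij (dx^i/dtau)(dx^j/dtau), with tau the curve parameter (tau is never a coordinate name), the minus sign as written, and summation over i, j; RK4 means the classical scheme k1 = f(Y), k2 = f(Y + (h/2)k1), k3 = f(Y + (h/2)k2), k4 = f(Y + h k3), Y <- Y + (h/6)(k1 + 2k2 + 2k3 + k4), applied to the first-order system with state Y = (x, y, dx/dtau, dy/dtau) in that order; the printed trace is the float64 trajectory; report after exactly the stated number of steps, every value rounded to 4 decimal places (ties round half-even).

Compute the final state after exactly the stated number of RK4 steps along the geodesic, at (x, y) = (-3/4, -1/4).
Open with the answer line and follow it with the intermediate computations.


Answer: x = -0.3558, y = -0.5240, dx/dtau = 1.9318, dy/dtau = -1.4716

f(Y) = (dx/dtau, dy/dtau, -Gamma^x_ij Y'^i Y'^j, -Gamma^y_ij Y'^i Y'^j) with the Gammas evaluated at the stage position; h = 0.050000; intermediate values shown to 6 dp
step 0: x = -0.7500, y = -0.2500, dx/dtau = 2.0000, dy/dtau = -1.2500
step 1:
  k1: at (x, y) = (-0.750000, -0.250000), (dx/dtau, dy/dtau) = (2.000000, -1.250000); Gamma_xxx = -0.389892, Gamma_xxy = 0.000000, Gamma_xyy = 1.084386, Gamma_yxx = 0.000000, Gamma_yxy = -0.269663, Gamma_yyy = 0.000000; k1 = (2.000000, -1.250000, -0.134787, -1.348315)
  k2: at (x, y) = (-0.700000, -0.281250), (dx/dtau, dy/dtau) = (1.996630, -1.283708); Gamma_xxx = -0.378151, Gamma_xxy = 0.000000, Gamma_xyy = 1.038025, Gamma_yxx = 0.000000, Gamma_yxy = -0.255009, Gamma_yyy = 0.000000; k2 = (1.996630, -1.283708, -0.203055, -1.307223)
  k3: at (x, y) = (-0.700084, -0.282093), (dx/dtau, dy/dtau) = (1.994924, -1.282681); Gamma_xxx = -0.378173, Gamma_xxy = 0.000000, Gamma_xyy = 1.038106, Gamma_yxx = 0.000000, Gamma_yxy = -0.255034, Gamma_yyy = 0.000000; k3 = (1.994924, -1.282681, -0.202943, -1.305189)
  k4: at (x, y) = (-0.650254, -0.314134), (dx/dtau, dy/dtau) = (1.989853, -1.315259); Gamma_xxx = -0.364504, Gamma_xxy = 0.000000, Gamma_xyy = 0.988322, Gamma_yxx = 0.000000, Gamma_yxy = -0.239821, Gamma_yyy = 0.000000; k4 = (1.989853, -1.315259, -0.266446, -1.255305)
  Y <- Y + (h/6)(k1 + 2k2 + 2k3 + k4): x = -0.6502, y = -0.3142, dx/dtau = 1.9899, dy/dtau = -1.3152
step 2:
  k1: at (x, y) = (-0.650225, -0.314150), (dx/dtau, dy/dtau) = (1.989890, -1.315237); Gamma_xxx = -0.364496, Gamma_xxy = 0.000000, Gamma_xyy = 0.988292, Gamma_yxx = 0.000000, Gamma_yxy = -0.239812, Gamma_yyy = 0.000000; k1 = (1.989890, -1.315237, -0.266316, -1.255261)
  k2: at (x, y) = (-0.600478, -0.347031), (dx/dtau, dy/dtau) = (1.983232, -1.346619); Gamma_xxx = -0.348773, Gamma_xxy = 0.000000, Gamma_xyy = 0.934813, Gamma_yxx = 0.000000, Gamma_yxy = -0.224035, Gamma_yyy = 0.000000; k2 = (1.983232, -1.346619, -0.323374, -1.196641)
  k3: at (x, y) = (-0.600645, -0.347816), (dx/dtau, dy/dtau) = (1.981805, -1.345153); Gamma_xxx = -0.348830, Gamma_xxy = 0.000000, Gamma_xyy = 0.934998, Gamma_yxx = 0.000000, Gamma_yxy = -0.224089, Gamma_yyy = 0.000000; k3 = (1.981805, -1.345153, -0.321774, -1.194766)
  k4: at (x, y) = (-0.551135, -0.381408), (dx/dtau, dy/dtau) = (1.973801, -1.374975); Gamma_xxx = -0.331040, Gamma_xxy = 0.000000, Gamma_xyy = 0.877876, Gamma_yxx = 0.000000, Gamma_yxy = -0.207828, Gamma_yyy = 0.000000; k4 = (1.973801, -1.374975, -0.369980, -1.128063)
  Y <- Y + (h/6)(k1 + 2k2 + 2k3 + k4): x = -0.5511, y = -0.3814, dx/dtau = 1.9738, dy/dtau = -1.3750
step 3:
  k1: at (x, y) = (-0.551111, -0.381432), (dx/dtau, dy/dtau) = (1.973835, -1.374955); Gamma_xxx = -0.331030, Gamma_xxy = 0.000000, Gamma_xyy = 0.877847, Gamma_yxx = 0.000000, Gamma_yxy = -0.207820, Gamma_yyy = 0.000000; k1 = (1.973835, -1.374955, -0.369868, -1.128021)
  k2: at (x, y) = (-0.501765, -0.415805), (dx/dtau, dy/dtau) = (1.964588, -1.403155); Gamma_xxx = -0.311099, Gamma_xxy = 0.000000, Gamma_xyy = 0.816909, Gamma_yxx = 0.000000, Gamma_yxy = -0.191084, Gamma_yyy = 0.000000; k2 = (1.964588, -1.403155, -0.407649, -1.053494)
  k3: at (x, y) = (-0.501996, -0.416510), (dx/dtau, dy/dtau) = (1.963644, -1.401292); Gamma_xxx = -0.311197, Gamma_xxy = 0.000000, Gamma_xyy = 0.817204, Gamma_yxx = 0.000000, Gamma_yxy = -0.191164, Gamma_yyy = 0.000000; k3 = (1.963644, -1.401292, -0.404734, -1.052027)
  k4: at (x, y) = (-0.452928, -0.451496), (dx/dtau, dy/dtau) = (1.953598, -1.427556); Gamma_xxx = -0.289179, Gamma_xxy = 0.000000, Gamma_xyy = 0.752610, Gamma_yxx = 0.000000, Gamma_yxy = -0.174031, Gamma_yyy = 0.000000; k4 = (1.953598, -1.427556, -0.430090, -0.970701)
  Y <- Y + (h/6)(k1 + 2k2 + 2k3 + k4): x = -0.4529, y = -0.4515, dx/dtau = 1.9536, dy/dtau = -1.4275
step 4:
  k1: at (x, y) = (-0.452911, -0.451527), (dx/dtau, dy/dtau) = (1.953629, -1.427536); Gamma_xxx = -0.289171, Gamma_xxy = 0.000000, Gamma_xyy = 0.752587, Gamma_yxx = 0.000000, Gamma_yxy = -0.174025, Gamma_yyy = 0.000000; k1 = (1.953629, -1.427536, -0.429996, -0.970669)
  k2: at (x, y) = (-0.404071, -0.487215), (dx/dtau, dy/dtau) = (1.942879, -1.451803); Gamma_xxx = -0.265071, Gamma_xxy = 0.000000, Gamma_xyy = 0.684318, Gamma_yxx = 0.000000, Gamma_yxy = -0.156517, Gamma_yyy = 0.000000; k2 = (1.942879, -1.451803, -0.441773, -0.882969)
  k3: at (x, y) = (-0.404340, -0.487822), (dx/dtau, dy/dtau) = (1.942584, -1.449610); Gamma_xxx = -0.265210, Gamma_xxy = 0.000000, Gamma_xyy = 0.684705, Gamma_yxx = 0.000000, Gamma_yxy = -0.156615, Gamma_yyy = 0.000000; k3 = (1.942584, -1.449610, -0.438012, -0.882052)
  k4: at (x, y) = (-0.355782, -0.524007), (dx/dtau, dy/dtau) = (1.931728, -1.471639); Gamma_xxx = -0.239150, Gamma_xxy = 0.000000, Gamma_xyy = 0.613012, Gamma_yxx = 0.000000, Gamma_yxy = -0.138799, Gamma_yyy = 0.000000; k4 = (1.931728, -1.471639, -0.435205, -0.789157)
  Y <- Y + (h/6)(k1 + 2k2 + 2k3 + k4): x = -0.3558, y = -0.5240, dx/dtau = 1.9318, dy/dtau = -1.4716


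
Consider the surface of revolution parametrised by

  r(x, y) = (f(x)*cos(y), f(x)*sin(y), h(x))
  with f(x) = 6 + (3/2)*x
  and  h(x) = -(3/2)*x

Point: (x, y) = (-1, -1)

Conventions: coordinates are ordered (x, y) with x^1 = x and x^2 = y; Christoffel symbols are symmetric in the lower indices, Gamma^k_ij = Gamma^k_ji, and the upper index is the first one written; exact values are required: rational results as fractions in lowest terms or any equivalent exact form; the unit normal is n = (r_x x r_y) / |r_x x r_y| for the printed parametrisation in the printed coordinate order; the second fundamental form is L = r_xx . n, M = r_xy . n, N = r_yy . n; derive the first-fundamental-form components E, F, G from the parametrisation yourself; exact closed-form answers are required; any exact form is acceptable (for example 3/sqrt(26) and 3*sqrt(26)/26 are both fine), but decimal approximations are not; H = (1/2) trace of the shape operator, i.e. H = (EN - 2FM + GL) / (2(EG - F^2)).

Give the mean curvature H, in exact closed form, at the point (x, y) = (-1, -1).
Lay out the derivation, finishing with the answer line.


f = 9/2, f' = 3/2, f'' = 0, h' = -3/2, h'' = 0
E = 9/2, F = 0, G = 81/4; answer radicand W^2 = 9/2
unnormalised second-form numerators: l = 0, m = 0, n = -27/4; L = l/sqrt(9/2), and similarly M = m/sqrt(W^2), N = n/sqrt(W^2)
H = (E*n - 2*F*m + G*l) / (2*(EG - F^2)*sqrt(W^2)); E*n - 2*F*m + G*l = -243/8, EG - F^2 = 729/8, so H = (-1/6)/sqrt(9/2)

Answer: H = -sqrt(2)/18


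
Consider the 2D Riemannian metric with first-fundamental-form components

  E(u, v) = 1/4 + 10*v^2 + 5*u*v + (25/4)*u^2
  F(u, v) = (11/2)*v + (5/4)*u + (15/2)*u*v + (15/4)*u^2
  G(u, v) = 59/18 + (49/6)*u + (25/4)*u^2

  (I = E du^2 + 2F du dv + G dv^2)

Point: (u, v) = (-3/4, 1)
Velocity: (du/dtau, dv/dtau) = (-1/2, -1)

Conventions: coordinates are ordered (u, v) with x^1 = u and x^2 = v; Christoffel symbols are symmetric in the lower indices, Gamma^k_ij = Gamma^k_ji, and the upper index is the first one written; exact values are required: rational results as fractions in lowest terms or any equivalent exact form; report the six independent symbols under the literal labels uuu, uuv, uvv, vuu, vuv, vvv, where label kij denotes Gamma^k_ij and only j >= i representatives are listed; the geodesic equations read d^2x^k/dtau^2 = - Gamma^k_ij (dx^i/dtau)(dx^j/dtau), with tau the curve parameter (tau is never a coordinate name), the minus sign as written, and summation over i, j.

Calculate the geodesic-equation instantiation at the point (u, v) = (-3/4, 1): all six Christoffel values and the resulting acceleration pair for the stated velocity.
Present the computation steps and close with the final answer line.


E = 641/64, F = 67/64, G = 385/576 at the point
E_u = -35/8, E_v = 65/4, F_u = 25/8, F_v = -1/8, G_u = -29/24, G_v = 0
EG - F^2 = 12899/2304;  g^inv = (2304/12899) * [[385/576, -67/64], [-67/64, 641/64]]
first-kind symbols [ij,l] = (1/2)(d_i g_jl + d_j g_il - d_l g_ij): [uu,u] = E_u/2 = -35/16, [uu,v] = F_u - E_v/2 = -5, [uv,u] = E_v/2 = 65/8, [uv,v] = G_u/2 = -29/48, [vv,u] = F_v - G_u/2 = 23/48, [vv,v] = G_v/2 = 0
Gamma^u_ij = (G*[ij,u] - F*[ij,v])/(EG - F^2), Gamma^v_ij = (E*[ij,v] - F*[ij,u])/(EG - F^2)
Gamma_uuu = 34765/51596, Gamma_uuv = 55879/51596, Gamma_uvv = 8855/154788, Gamma_vuu = -440415/51596, Gamma_vuv = -134157/51596, Gamma_vvv = -4623/51596
d^2u/dtau^2 = -(Gamma_uuu*(-1/2)^2 + 2*Gamma_uuv*(-1/2)*(-1) + Gamma_uvv*(-1)^2) = -810263/619152
d^2v/dtau^2 = -(Gamma_vuu*(-1/2)^2 + 2*Gamma_vuv*(-1/2)*(-1) + Gamma_vvv*(-1)^2) = 995535/206384

Answer: Gamma_uuu = 34765/51596, Gamma_uuv = 55879/51596, Gamma_uvv = 8855/154788, Gamma_vuu = -440415/51596, Gamma_vuv = -134157/51596, Gamma_vvv = -4623/51596; accelerations (d^2u/dtau^2, d^2v/dtau^2) = (-810263/619152, 995535/206384)


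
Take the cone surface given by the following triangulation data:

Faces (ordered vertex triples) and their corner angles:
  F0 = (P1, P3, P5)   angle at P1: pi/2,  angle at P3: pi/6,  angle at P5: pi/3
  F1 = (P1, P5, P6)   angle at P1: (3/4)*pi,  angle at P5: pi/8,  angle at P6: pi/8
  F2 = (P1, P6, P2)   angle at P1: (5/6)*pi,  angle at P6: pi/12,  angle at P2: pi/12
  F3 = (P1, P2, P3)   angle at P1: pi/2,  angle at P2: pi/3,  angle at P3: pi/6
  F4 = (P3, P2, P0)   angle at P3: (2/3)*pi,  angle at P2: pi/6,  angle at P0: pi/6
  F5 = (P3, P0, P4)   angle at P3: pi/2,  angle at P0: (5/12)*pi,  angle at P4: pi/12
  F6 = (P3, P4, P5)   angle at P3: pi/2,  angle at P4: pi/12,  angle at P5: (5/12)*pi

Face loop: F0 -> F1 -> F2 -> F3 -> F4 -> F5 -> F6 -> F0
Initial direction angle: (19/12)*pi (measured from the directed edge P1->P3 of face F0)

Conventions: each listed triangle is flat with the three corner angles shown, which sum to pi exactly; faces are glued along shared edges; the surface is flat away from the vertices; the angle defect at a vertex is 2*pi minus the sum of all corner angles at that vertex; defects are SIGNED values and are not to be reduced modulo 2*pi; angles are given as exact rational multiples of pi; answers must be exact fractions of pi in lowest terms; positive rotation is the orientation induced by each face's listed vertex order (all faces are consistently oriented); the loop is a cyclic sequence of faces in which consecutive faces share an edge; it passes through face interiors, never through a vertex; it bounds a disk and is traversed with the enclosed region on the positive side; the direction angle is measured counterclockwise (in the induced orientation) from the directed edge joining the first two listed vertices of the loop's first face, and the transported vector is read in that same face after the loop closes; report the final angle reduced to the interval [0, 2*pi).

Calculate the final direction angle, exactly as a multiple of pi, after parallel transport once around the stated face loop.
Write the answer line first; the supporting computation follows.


Answer: final direction angle = pi

enclosed vertex P1: corner angles sum to (31/12)*pi, defect = 2*pi - (31/12)*pi = (-7/12)*pi
enclosed vertex P3: corner angles sum to 2*pi, defect = 2*pi - 2*pi = 0
final direction = starting direction + enclosed defect total, reduced mod 2*pi (induced orientation)
final angle = (19/12)*pi - (7/12)*pi = pi (mod 2*pi)


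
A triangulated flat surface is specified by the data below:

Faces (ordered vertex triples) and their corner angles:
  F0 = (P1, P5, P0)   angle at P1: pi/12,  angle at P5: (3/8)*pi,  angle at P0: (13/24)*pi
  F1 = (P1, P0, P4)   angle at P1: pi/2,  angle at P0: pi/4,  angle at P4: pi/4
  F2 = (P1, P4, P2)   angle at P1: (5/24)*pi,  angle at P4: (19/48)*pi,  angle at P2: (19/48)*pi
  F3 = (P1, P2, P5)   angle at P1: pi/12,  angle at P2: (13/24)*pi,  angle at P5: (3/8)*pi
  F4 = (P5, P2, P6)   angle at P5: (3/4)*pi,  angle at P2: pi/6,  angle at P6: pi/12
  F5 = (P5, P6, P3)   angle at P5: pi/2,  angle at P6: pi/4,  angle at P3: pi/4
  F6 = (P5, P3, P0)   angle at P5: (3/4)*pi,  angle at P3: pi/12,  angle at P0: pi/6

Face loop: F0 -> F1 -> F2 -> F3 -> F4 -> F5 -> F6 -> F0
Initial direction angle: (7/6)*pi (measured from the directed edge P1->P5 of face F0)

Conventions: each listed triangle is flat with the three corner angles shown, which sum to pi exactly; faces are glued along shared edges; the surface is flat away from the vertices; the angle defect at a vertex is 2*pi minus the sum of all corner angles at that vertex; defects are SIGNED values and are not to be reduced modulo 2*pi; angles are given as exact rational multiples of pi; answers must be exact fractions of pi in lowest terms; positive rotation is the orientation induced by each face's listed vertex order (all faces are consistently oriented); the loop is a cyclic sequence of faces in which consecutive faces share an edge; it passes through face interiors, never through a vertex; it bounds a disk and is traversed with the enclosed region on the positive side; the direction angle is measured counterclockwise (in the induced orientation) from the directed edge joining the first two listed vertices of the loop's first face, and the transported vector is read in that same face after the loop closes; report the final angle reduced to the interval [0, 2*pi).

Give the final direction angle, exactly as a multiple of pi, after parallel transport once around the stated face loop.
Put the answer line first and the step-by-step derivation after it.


Answer: final direction angle = (37/24)*pi

enclosed vertex P1: corner angles sum to (7/8)*pi, defect = 2*pi - (7/8)*pi = (9/8)*pi
enclosed vertex P5: corner angles sum to (11/4)*pi, defect = 2*pi - (11/4)*pi = (-3/4)*pi
summing the enclosed defects onto the initial angle, mod 2*pi in the induced orientation:
final angle = (7/6)*pi + (3/8)*pi = (37/24)*pi (mod 2*pi)


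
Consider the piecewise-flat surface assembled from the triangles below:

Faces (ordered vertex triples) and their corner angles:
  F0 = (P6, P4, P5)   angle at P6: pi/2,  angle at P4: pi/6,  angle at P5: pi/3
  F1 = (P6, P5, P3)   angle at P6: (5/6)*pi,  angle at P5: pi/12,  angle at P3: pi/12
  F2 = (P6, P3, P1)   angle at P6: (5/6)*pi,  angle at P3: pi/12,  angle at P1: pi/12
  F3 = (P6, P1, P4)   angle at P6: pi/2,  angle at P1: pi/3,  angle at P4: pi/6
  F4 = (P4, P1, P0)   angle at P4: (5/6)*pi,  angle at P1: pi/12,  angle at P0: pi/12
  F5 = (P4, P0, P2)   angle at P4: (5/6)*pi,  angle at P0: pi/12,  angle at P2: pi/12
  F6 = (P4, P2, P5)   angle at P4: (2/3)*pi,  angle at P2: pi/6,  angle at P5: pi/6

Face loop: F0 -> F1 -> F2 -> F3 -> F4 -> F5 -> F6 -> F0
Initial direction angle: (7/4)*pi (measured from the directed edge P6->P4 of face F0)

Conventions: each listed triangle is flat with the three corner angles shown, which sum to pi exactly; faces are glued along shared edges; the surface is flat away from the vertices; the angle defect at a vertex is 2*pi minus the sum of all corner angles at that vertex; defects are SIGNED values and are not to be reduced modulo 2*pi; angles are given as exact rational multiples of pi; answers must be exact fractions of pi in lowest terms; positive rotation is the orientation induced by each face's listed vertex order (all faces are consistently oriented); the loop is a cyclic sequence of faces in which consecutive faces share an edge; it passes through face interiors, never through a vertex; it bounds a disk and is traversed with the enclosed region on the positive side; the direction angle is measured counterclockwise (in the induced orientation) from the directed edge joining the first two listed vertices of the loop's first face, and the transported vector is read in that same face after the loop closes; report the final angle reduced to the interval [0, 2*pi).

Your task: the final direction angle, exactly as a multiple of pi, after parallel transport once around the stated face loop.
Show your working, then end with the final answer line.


enclosed vertex P4: corner angles sum to (8/3)*pi, defect = 2*pi - (8/3)*pi = (-2/3)*pi
enclosed vertex P6: corner angles sum to (8/3)*pi, defect = 2*pi - (8/3)*pi = (-2/3)*pi
the rotation equals the total enclosed defect, so the final angle is initial + defects (mod 2*pi)
final angle = (7/4)*pi - (4/3)*pi = (5/12)*pi (mod 2*pi)

Answer: final direction angle = (5/12)*pi


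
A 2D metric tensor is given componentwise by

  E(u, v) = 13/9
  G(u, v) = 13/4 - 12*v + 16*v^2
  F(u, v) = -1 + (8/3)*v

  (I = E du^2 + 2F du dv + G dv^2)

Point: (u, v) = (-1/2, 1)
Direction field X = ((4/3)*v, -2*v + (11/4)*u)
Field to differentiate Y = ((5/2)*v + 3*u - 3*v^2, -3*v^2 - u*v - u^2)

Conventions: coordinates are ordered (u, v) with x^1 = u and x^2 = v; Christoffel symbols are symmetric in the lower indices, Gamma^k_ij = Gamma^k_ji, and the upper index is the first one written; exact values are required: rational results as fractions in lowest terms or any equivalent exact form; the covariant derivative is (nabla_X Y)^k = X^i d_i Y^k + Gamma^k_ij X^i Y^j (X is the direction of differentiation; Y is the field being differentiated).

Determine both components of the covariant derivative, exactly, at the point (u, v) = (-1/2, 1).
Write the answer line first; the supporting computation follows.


Answer: (nabla_X Y)^u = 84337/4432, (nabla_X Y)^v = 135729/4432

E = 13/9, F = 5/3, G = 29/4 at the point
E_u = 0, E_v = 0, F_u = 0, F_v = 8/3, G_u = 0, G_v = 20
EG - F^2 = 277/36;  g^inv = (36/277) * [[29/4, -5/3], [-5/3, 13/9]]
first-kind symbols [ij,l] = (1/2)(d_i g_jl + d_j g_il - d_l g_ij): [uu,u] = E_u/2 = 0, [uu,v] = F_u - E_v/2 = 0, [uv,u] = E_v/2 = 0, [uv,v] = G_u/2 = 0, [vv,u] = F_v - G_u/2 = 8/3, [vv,v] = G_v/2 = 10
Gamma^u_ij = (G*[ij,u] - F*[ij,v])/(EG - F^2), Gamma^v_ij = (E*[ij,v] - F*[ij,u])/(EG - F^2)
Gamma_uuu = 0, Gamma_uuv = 0, Gamma_uvv = 96/277, Gamma_vuu = 0, Gamma_vuv = 0, Gamma_vvv = 360/277
X = (4/3, -27/8), Y = (-2, -11/4) at the point


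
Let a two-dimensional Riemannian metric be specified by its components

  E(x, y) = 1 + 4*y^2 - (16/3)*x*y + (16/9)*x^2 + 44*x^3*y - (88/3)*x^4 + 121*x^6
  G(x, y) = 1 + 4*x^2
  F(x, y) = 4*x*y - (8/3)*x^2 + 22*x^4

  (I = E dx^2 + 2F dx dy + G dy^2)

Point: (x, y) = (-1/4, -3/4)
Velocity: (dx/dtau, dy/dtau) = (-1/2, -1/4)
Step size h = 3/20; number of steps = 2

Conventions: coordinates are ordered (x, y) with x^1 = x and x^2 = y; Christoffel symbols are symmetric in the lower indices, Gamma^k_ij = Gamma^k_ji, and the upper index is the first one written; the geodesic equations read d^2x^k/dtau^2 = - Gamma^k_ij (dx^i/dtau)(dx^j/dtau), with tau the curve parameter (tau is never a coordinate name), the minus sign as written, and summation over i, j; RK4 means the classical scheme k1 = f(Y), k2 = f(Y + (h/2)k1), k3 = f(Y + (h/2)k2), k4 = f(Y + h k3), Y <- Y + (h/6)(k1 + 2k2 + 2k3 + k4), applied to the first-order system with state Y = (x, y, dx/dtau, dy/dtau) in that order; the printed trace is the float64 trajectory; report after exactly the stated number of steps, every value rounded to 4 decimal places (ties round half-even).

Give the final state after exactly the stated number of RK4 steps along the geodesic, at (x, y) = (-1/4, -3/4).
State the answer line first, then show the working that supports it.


Answer: x = -0.3852, y = -0.8189, dx/dtau = -0.3996, dy/dtau = -0.2078

f(Y) = (dx/dtau, dy/dtau, -Gamma^x_ij Y'^i Y'^j, -Gamma^y_ij Y'^i Y'^j) with the Gammas evaluated at the stage position; h = 0.150000; intermediate values shown to 6 dp
step 0: x = -0.2500, y = -0.7500, dx/dtau = -0.5000, dy/dtau = -0.2500
step 1:
  k1: at (x, y) = (-0.250000, -0.750000), (dx/dtau, dy/dtau) = (-0.500000, -0.250000); Gamma_xxx = -0.320880, Gamma_xxy = -0.880129, Gamma_xyy = 0.000000, Gamma_yxx = -0.119862, Gamma_yxy = -0.328764, Gamma_yyy = 0.000000; k1 = (-0.500000, -0.250000, 0.300252, 0.112157)
  k2: at (x, y) = (-0.287500, -0.768750), (dx/dtau, dy/dtau) = (-0.477481, -0.241588); Gamma_xxx = -0.591928, Gamma_xxy = -0.849055, Gamma_xyy = 0.000000, Gamma_yxx = -0.240440, Gamma_yxy = -0.344884, Gamma_yyy = 0.000000; k2 = (-0.477481, -0.241588, 0.330836, 0.134385)
  k3: at (x, y) = (-0.285811, -0.768119), (dx/dtau, dy/dtau) = (-0.475187, -0.239921); Gamma_xxx = -0.579333, Gamma_xxy = -0.850478, Gamma_xyy = 0.000000, Gamma_yxx = -0.234536, Gamma_yxy = -0.344306, Gamma_yyy = 0.000000; k3 = (-0.475187, -0.239921, 0.324737, 0.131466)
  k4: at (x, y) = (-0.321278, -0.785988), (dx/dtau, dy/dtau) = (-0.451289, -0.230280); Gamma_xxx = -0.847793, Gamma_xxy = -0.817973, Gamma_xyy = 0.000000, Gamma_yxx = -0.361150, Gamma_yxy = -0.348447, Gamma_yyy = 0.000000; k4 = (-0.451289, -0.230280, 0.342676, 0.145976)
  Y <- Y + (h/6)(k1 + 2k2 + 2k3 + k4): x = -0.3214, y = -0.7861, dx/dtau = -0.4511, dy/dtau = -0.2303
step 2:
  k1: at (x, y) = (-0.321416, -0.786082), (dx/dtau, dy/dtau) = (-0.451148, -0.230254); Gamma_xxx = -0.848843, Gamma_xxy = -0.817834, Gamma_xyy = 0.000000, Gamma_yxx = -0.361638, Gamma_yxy = -0.348427, Gamma_yyy = 0.000000; k1 = (-0.451148, -0.230254, 0.342680, 0.145994)
  k2: at (x, y) = (-0.355252, -0.803352), (dx/dtau, dy/dtau) = (-0.425447, -0.219305); Gamma_xxx = -1.109671, Gamma_xxy = -0.783834, Gamma_xyy = 0.000000, Gamma_yxx = -0.484824, Gamma_yxy = -0.342463, Gamma_yyy = 0.000000; k2 = (-0.425447, -0.219305, 0.347124, 0.151661)
  k3: at (x, y) = (-0.353324, -0.802530), (dx/dtau, dy/dtau) = (-0.425114, -0.218880); Gamma_xxx = -1.094751, Gamma_xxy = -0.785804, Gamma_xyy = 0.000000, Gamma_yxx = -0.477783, Gamma_yxy = -0.342949, Gamma_yyy = 0.000000; k3 = (-0.425114, -0.218880, 0.344082, 0.150168)
  k4: at (x, y) = (-0.385183, -0.818914), (dx/dtau, dy/dtau) = (-0.399536, -0.207729); Gamma_xxx = -1.338402, Gamma_xxy = -0.751334, Gamma_xyy = 0.000000, Gamma_yxx = -0.588209, Gamma_yxy = -0.330200, Gamma_yyy = 0.000000; k4 = (-0.399536, -0.207729, 0.338362, 0.148705)
  Y <- Y + (h/6)(k1 + 2k2 + 2k3 + k4): x = -0.3852, y = -0.8189, dx/dtau = -0.3996, dy/dtau = -0.2078


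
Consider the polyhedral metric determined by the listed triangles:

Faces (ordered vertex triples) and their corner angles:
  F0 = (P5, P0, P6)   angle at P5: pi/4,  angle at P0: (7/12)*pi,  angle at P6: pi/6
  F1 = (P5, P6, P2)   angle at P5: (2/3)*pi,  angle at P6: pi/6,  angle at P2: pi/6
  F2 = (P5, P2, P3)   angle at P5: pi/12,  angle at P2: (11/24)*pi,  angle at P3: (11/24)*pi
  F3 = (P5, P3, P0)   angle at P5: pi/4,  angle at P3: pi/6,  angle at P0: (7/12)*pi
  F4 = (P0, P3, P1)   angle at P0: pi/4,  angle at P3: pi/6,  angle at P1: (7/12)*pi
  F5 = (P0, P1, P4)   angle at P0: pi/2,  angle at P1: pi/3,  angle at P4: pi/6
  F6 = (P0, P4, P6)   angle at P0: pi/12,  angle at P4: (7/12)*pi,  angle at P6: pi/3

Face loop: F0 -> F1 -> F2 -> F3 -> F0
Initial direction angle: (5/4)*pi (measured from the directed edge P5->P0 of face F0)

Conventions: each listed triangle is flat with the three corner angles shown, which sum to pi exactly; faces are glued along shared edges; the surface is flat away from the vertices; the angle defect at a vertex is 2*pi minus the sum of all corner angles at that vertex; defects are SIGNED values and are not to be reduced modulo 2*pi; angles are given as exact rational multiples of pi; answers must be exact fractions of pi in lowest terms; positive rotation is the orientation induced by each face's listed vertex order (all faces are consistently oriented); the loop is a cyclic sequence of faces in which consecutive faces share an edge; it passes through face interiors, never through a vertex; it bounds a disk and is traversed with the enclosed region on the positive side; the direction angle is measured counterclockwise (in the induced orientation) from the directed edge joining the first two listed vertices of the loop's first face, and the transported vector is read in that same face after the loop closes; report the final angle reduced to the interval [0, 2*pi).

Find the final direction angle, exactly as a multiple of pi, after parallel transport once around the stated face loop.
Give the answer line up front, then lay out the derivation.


Answer: final direction angle = 0

enclosed vertex P5: corner angles sum to (5/4)*pi, defect = 2*pi - (5/4)*pi = (3/4)*pi
holonomy = initial angle + sum of enclosed defects (mod 2*pi), positive in the induced orientation
final angle = (5/4)*pi + (3/4)*pi = 0 (mod 2*pi)


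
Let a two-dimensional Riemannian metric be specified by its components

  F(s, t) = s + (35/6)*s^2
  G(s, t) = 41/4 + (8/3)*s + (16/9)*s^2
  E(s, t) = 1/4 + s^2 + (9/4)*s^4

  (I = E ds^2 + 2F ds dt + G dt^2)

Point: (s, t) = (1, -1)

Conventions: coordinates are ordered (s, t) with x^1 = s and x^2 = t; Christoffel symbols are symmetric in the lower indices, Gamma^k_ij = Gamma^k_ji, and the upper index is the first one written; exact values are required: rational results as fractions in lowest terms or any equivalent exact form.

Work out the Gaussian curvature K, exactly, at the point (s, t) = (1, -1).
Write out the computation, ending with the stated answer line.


E = 7/2, F = 41/6, G = 529/36, EG - F^2 = 341/72 at the point
E_s = 11, E_t = 0, F_s = 38/3, F_t = 0, G_s = 56/9, G_t = 0
E_tt = 0, F_st = 0, G_ss = 32/9
Evaluate Brioschi's two determinant matrices M1, M2 and divide by (EG - F^2)^2.
M1 = [[-E_tt/2 + F_st - G_ss/2, E_s/2, F_s - E_t/2], [F_t - G_s/2, E, F], [G_t/2, F, G]] = [[-16/9, 11/2, 38/3], [-28/9, 7/2, 41/6], [0, 41/6, 529/36]]; det M1 = -4255/162
M2 = [[0, E_t/2, G_s/2], [E_t/2, E, F], [G_s/2, F, G]] = [[0, 0, 28/9], [0, 7/2, 41/6], [28/9, 41/6, 529/36]]; det M2 = -2744/81
det M1 - det M2 = 137/18; K = 137/18 / (341/72)^2 = 39456/116281

Answer: K = 39456/116281


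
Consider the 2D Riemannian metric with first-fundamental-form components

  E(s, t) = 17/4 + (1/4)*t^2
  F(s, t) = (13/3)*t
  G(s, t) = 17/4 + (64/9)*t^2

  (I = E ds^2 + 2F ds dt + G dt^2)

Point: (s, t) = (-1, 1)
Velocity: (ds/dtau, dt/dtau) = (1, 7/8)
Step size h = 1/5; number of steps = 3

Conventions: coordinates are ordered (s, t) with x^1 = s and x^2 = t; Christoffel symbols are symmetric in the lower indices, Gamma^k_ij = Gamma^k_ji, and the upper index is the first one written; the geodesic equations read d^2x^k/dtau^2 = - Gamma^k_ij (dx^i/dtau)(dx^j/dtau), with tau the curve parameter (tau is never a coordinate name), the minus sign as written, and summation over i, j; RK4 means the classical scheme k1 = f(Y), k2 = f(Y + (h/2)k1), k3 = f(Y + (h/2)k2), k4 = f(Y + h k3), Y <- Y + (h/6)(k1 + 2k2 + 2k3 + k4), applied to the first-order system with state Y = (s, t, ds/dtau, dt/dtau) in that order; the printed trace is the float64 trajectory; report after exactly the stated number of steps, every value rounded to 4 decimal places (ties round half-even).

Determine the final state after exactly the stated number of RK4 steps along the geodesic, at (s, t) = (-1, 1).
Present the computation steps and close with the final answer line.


f(Y) = (ds/dtau, dt/dtau, -Gamma^s_ij Y'^i Y'^j, -Gamma^t_ij Y'^i Y'^j) with the Gammas evaluated at the stage position; h = 0.200000; intermediate values shown to 6 dp
step 0: s = -1.0000, t = 1.0000, ds/dtau = 1.0000, dt/dtau = 0.8750
step 1:
  k1: at (s, t) = (-1.000000, 1.000000), (ds/dtau, dt/dtau) = (1.000000, 0.875000); Gamma_sss = 0.033491, Gamma_sst = 0.087806, Gamma_stt = 0.569343, Gamma_tss = -0.034779, Gamma_tst = -0.033491, Gamma_ttt = 0.408759; k1 = (1.000000, 0.875000, -0.623054, -0.219568)
  k2: at (s, t) = (-0.900000, 1.087500), (ds/dtau, dt/dtau) = (0.937695, 0.853043); Gamma_sss = 0.036253, Gamma_sst = 0.097394, Gamma_stt = 0.521121, Gamma_tss = -0.034970, Gamma_tst = -0.036253, Gamma_ttt = 0.416868; k2 = (0.937695, 0.853043, -0.566897, -0.214602)
  k3: at (s, t) = (-0.906231, 1.085304), (ds/dtau, dt/dtau) = (0.943310, 0.853540); Gamma_sss = 0.036189, Gamma_sst = 0.097156, Gamma_stt = 0.522299, Gamma_tss = -0.034969, Gamma_tst = -0.036189, Gamma_ttt = 0.416705; k3 = (0.943310, 0.853540, -0.569163, -0.214191)
  k4: at (s, t) = (-0.811338, 1.170708), (ds/dtau, dt/dtau) = (0.886167, 0.832162); Gamma_sss = 0.038522, Gamma_sst = 0.106279, Gamma_stt = 0.477816, Gamma_tss = -0.034874, Gamma_tst = -0.038522, Gamma_ttt = 0.421618; k4 = (0.886167, 0.832162, -0.517883, -0.207766)
  Y <- Y + (h/6)(k1 + 2k2 + 2k3 + k4): s = -0.8117, t = 1.1707, ds/dtau = 0.8862, dt/dtau = 0.8322
step 2:
  k1: at (s, t) = (-0.811727, 1.170678), (ds/dtau, dt/dtau) = (0.886231, 0.832169); Gamma_sss = 0.038521, Gamma_sst = 0.106276, Gamma_stt = 0.477832, Gamma_tss = -0.034874, Gamma_tst = -0.038521, Gamma_ttt = 0.421617; k1 = (0.886231, 0.832169, -0.517912, -0.207763)
  k2: at (s, t) = (-0.723104, 1.253895), (ds/dtau, dt/dtau) = (0.834440, 0.811393); Gamma_sss = 0.040437, Gamma_sst = 0.114836, Gamma_stt = 0.437231, Gamma_tss = -0.034555, Gamma_tst = -0.040437, Gamma_ttt = 0.423894; k2 = (0.834440, 0.811393, -0.471513, -0.200257)
  k3: at (s, t) = (-0.728283, 1.251817), (ds/dtau, dt/dtau) = (0.839080, 0.812144); Gamma_sss = 0.040394, Gamma_sst = 0.114627, Gamma_stt = 0.438210, Gamma_tss = -0.034565, Gamma_tst = -0.040394, Gamma_ttt = 0.423864; k3 = (0.839080, 0.812144, -0.473699, -0.200182)
  k4: at (s, t) = (-0.643911, 1.333106), (ds/dtau, dt/dtau) = (0.791492, 0.792133); Gamma_sss = 0.041941, Gamma_sst = 0.122609, Gamma_stt = 0.401197, Gamma_tss = -0.034082, Gamma_tst = -0.041941, Gamma_ttt = 0.424110; k4 = (0.791492, 0.792133, -0.431758, -0.192177)
  Y <- Y + (h/6)(k1 + 2k2 + 2k3 + k4): s = -0.6442, t = 1.3331, ds/dtau = 0.7916, dt/dtau = 0.7921
step 3:
  k1: at (s, t) = (-0.644235, 1.333057), (ds/dtau, dt/dtau) = (0.791562, 0.792142); Gamma_sss = 0.041940, Gamma_sst = 0.122604, Gamma_stt = 0.401218, Gamma_tss = -0.034082, Gamma_tst = -0.041940, Gamma_ttt = 0.424111; k1 = (0.791562, 0.792142, -0.431791, -0.192175)
  k2: at (s, t) = (-0.565079, 1.412271), (ds/dtau, dt/dtau) = (0.748383, 0.772925); Gamma_sss = 0.043145, Gamma_sst = 0.129956, Gamma_stt = 0.367746, Gamma_tss = -0.033478, Gamma_tst = -0.043145, Gamma_ttt = 0.422731; k2 = (0.748383, 0.772925, -0.394205, -0.183880)
  k3: at (s, t) = (-0.569397, 1.410349), (ds/dtau, dt/dtau) = (0.752141, 0.773754); Gamma_sss = 0.043120, Gamma_sst = 0.129783, Gamma_stt = 0.368528, Gamma_tss = -0.033494, Gamma_tst = -0.043120, Gamma_ttt = 0.422781; k3 = (0.752141, 0.773754, -0.396089, -0.183980)
  k4: at (s, t) = (-0.493807, 1.487808), (ds/dtau, dt/dtau) = (0.712344, 0.755346); Gamma_sss = 0.044034, Gamma_sst = 0.136538, Gamma_stt = 0.338178, Gamma_tss = -0.032807, Gamma_tst = -0.044034, Gamma_ttt = 0.420174; k4 = (0.712344, 0.755346, -0.362225, -0.175695)
  Y <- Y + (h/6)(k1 + 2k2 + 2k3 + k4): s = -0.4941, t = 1.4878, ds/dtau = 0.7124, dt/dtau = 0.7554

Answer: s = -0.4941, t = 1.4878, ds/dtau = 0.7124, dt/dtau = 0.7554


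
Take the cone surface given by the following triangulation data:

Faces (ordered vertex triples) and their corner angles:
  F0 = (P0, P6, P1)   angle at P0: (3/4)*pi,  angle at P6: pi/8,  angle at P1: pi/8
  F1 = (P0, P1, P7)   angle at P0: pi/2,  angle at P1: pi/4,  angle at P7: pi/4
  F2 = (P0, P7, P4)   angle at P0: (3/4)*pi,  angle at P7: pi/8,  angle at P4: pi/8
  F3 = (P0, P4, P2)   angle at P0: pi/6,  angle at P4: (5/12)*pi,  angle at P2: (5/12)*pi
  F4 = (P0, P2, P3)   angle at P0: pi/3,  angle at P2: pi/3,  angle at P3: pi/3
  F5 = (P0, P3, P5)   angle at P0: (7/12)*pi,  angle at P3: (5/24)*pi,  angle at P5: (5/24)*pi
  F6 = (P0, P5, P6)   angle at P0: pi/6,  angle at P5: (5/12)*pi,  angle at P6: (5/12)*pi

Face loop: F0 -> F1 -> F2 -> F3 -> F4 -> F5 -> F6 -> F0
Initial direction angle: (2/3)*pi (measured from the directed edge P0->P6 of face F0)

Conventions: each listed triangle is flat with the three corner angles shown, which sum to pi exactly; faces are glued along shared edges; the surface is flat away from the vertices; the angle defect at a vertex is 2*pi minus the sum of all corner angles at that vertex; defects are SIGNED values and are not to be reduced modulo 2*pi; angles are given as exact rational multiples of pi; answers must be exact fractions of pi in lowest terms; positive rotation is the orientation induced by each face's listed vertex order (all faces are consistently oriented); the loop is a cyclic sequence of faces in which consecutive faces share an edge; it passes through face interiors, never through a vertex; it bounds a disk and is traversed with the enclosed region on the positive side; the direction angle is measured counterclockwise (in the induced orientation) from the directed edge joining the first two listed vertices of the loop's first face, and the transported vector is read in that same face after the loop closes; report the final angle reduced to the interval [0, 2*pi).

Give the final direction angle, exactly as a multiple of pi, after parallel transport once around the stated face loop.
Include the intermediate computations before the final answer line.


enclosed vertex P0: corner angles sum to (13/4)*pi, defect = 2*pi - (13/4)*pi = (-5/4)*pi
summing the enclosed defects onto the initial angle, mod 2*pi in the induced orientation:
final angle = (2/3)*pi - (5/4)*pi = (17/12)*pi (mod 2*pi)

Answer: final direction angle = (17/12)*pi
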